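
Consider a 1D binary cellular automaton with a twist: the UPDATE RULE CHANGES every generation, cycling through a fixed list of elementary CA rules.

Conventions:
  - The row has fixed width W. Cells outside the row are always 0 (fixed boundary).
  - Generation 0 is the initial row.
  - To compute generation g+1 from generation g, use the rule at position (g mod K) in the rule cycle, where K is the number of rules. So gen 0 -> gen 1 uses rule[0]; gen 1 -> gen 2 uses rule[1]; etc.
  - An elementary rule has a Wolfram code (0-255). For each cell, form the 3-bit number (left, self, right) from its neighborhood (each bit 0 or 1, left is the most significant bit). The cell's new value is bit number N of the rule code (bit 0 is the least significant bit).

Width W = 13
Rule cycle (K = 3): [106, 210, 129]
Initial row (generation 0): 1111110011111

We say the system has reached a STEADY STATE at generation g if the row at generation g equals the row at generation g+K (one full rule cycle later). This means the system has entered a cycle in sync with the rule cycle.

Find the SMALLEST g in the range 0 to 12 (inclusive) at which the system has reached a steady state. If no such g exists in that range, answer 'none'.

Gen 0: 1111110011111
Gen 1 (rule 106): 1000010110001
Gen 2 (rule 210): 0100100011010
Gen 3 (rule 129): 0000001000000
Gen 4 (rule 106): 0000010000000
Gen 5 (rule 210): 0000101000000
Gen 6 (rule 129): 1110000011111
Gen 7 (rule 106): 1010000110001
Gen 8 (rule 210): 0001001011010
Gen 9 (rule 129): 1100000000000
Gen 10 (rule 106): 1100000000000
Gen 11 (rule 210): 0110000000000
Gen 12 (rule 129): 0000111111111
Gen 13 (rule 106): 0001100000001
Gen 14 (rule 210): 0010110000010
Gen 15 (rule 129): 1000000111000

Answer: none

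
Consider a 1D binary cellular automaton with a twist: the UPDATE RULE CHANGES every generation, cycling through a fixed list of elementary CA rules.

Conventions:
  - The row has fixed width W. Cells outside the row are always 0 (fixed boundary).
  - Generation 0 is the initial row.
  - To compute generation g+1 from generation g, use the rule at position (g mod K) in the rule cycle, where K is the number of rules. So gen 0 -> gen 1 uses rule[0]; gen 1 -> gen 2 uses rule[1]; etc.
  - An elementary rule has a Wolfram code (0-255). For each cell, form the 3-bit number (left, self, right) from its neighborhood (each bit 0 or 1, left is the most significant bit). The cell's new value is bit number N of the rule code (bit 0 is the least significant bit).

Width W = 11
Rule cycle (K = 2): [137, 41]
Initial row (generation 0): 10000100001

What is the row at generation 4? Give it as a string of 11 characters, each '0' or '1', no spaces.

Gen 0: 10000100001
Gen 1 (rule 137): 00110001100
Gen 2 (rule 41): 10100101001
Gen 3 (rule 137): 00000000000
Gen 4 (rule 41): 11111111111

Answer: 11111111111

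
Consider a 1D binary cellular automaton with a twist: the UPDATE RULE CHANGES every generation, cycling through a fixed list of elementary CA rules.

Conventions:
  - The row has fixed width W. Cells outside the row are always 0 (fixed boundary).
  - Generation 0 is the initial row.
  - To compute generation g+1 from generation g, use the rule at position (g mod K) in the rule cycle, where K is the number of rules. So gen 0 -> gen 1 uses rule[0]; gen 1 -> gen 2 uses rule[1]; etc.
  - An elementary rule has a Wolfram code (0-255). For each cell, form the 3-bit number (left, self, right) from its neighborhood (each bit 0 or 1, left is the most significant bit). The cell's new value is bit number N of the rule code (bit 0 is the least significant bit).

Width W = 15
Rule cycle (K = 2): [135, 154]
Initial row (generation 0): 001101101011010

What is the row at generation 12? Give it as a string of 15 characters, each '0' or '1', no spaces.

Answer: 010000100101000

Derivation:
Gen 0: 001101101011010
Gen 1 (rule 135): 110000001000010
Gen 2 (rule 154): 101000010100101
Gen 3 (rule 135): 101011110101101
Gen 4 (rule 154): 000011100001000
Gen 5 (rule 135): 111101001111011
Gen 6 (rule 154): 111000111110010
Gen 7 (rule 135): 010011011100110
Gen 8 (rule 154): 101110011011101
Gen 9 (rule 135): 100100100001001
Gen 10 (rule 154): 011011010010110
Gen 11 (rule 135): 100000010110000
Gen 12 (rule 154): 010000100101000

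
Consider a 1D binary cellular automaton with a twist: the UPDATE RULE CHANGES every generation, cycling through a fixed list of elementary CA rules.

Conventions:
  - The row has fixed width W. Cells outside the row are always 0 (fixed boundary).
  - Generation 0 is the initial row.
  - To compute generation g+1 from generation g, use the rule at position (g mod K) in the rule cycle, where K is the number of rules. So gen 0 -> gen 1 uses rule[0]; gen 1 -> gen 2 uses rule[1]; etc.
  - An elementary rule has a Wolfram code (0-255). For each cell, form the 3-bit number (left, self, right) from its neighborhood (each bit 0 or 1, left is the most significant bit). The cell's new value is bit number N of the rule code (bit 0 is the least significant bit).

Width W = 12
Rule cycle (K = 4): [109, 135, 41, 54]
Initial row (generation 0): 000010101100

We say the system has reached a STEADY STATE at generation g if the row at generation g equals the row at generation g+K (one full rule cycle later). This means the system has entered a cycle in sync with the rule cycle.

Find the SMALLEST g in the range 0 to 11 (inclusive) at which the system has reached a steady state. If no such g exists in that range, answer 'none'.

Answer: 8

Derivation:
Gen 0: 000010101100
Gen 1 (rule 109): 111011111101
Gen 2 (rule 135): 010001111001
Gen 3 (rule 41): 000101000000
Gen 4 (rule 54): 001111100000
Gen 5 (rule 109): 101000101111
Gen 6 (rule 135): 101011100110
Gen 7 (rule 41): 010110000100
Gen 8 (rule 54): 111001001110
Gen 9 (rule 109): 101001001010
Gen 10 (rule 135): 101011011010
Gen 11 (rule 41): 010110110100
Gen 12 (rule 54): 111001001110
Gen 13 (rule 109): 101001001010
Gen 14 (rule 135): 101011011010
Gen 15 (rule 41): 010110110100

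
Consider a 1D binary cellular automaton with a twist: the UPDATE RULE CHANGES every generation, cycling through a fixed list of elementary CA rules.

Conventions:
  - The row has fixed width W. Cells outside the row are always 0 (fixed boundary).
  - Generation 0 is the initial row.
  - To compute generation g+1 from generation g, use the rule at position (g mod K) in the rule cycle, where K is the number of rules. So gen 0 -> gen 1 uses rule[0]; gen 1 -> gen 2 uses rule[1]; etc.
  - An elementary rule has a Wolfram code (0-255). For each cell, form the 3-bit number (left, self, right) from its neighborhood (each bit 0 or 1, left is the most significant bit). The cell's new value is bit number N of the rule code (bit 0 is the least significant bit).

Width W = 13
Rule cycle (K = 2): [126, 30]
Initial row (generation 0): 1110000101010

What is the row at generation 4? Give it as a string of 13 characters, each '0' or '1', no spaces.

Gen 0: 1110000101010
Gen 1 (rule 126): 1011001111111
Gen 2 (rule 30): 1010111000000
Gen 3 (rule 126): 1111101100000
Gen 4 (rule 30): 1000001010000

Answer: 1000001010000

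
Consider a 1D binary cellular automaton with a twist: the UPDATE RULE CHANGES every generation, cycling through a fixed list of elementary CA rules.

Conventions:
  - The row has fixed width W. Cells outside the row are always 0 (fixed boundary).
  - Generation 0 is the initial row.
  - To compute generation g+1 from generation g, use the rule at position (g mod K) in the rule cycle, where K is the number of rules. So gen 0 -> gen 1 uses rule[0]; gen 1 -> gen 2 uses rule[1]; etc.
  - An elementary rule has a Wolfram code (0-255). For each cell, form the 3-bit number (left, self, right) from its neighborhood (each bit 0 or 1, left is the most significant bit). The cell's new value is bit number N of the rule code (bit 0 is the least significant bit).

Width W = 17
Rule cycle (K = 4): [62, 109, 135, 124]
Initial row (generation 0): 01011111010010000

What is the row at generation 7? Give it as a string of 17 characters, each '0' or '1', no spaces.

Gen 0: 01011111010010000
Gen 1 (rule 62): 11110000111111000
Gen 2 (rule 109): 10010110100001011
Gen 3 (rule 135): 10110000101111000
Gen 4 (rule 124): 11111000111001100
Gen 5 (rule 62): 10000101100111010
Gen 6 (rule 109): 10110111100101110
Gen 7 (rule 135): 10000011001100100

Answer: 10000011001100100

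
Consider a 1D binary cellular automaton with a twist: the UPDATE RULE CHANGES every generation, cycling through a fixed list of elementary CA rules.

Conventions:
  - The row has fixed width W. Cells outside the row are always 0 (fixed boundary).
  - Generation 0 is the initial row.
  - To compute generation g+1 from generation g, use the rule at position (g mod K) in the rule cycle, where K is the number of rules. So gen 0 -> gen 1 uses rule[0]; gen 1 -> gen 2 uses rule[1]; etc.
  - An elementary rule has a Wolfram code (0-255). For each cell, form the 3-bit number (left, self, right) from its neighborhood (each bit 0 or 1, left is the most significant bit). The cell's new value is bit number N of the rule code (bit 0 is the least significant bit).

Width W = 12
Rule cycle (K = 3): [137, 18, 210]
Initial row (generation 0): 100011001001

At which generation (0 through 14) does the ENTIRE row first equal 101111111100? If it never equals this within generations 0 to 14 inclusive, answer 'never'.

Answer: never

Derivation:
Gen 0: 100011001001
Gen 1 (rule 137): 001010000000
Gen 2 (rule 18): 010001000000
Gen 3 (rule 210): 101010100000
Gen 4 (rule 137): 000000001111
Gen 5 (rule 18): 000000010000
Gen 6 (rule 210): 000000101000
Gen 7 (rule 137): 111110000011
Gen 8 (rule 18): 000001000100
Gen 9 (rule 210): 000010101010
Gen 10 (rule 137): 111000000000
Gen 11 (rule 18): 000100000000
Gen 12 (rule 210): 001010000000
Gen 13 (rule 137): 100000111111
Gen 14 (rule 18): 010001000000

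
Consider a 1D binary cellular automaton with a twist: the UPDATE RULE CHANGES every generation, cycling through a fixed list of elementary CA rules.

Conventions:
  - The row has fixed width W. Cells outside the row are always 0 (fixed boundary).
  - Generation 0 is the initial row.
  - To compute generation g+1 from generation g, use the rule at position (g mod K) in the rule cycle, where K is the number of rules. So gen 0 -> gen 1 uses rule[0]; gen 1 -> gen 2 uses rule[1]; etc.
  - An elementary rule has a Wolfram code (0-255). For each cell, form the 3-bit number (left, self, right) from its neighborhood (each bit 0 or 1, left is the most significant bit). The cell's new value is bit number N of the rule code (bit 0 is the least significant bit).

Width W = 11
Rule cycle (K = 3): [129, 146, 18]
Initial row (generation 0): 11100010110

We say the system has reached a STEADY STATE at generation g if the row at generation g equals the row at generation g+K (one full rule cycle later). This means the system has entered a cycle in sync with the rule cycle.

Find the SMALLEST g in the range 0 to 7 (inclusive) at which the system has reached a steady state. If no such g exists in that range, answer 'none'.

Answer: 6

Derivation:
Gen 0: 11100010110
Gen 1 (rule 129): 01001000000
Gen 2 (rule 146): 10110100000
Gen 3 (rule 18): 00000010000
Gen 4 (rule 129): 11111000111
Gen 5 (rule 146): 01110101010
Gen 6 (rule 18): 10000000001
Gen 7 (rule 129): 00111111100
Gen 8 (rule 146): 01011111010
Gen 9 (rule 18): 10000000001
Gen 10 (rule 129): 00111111100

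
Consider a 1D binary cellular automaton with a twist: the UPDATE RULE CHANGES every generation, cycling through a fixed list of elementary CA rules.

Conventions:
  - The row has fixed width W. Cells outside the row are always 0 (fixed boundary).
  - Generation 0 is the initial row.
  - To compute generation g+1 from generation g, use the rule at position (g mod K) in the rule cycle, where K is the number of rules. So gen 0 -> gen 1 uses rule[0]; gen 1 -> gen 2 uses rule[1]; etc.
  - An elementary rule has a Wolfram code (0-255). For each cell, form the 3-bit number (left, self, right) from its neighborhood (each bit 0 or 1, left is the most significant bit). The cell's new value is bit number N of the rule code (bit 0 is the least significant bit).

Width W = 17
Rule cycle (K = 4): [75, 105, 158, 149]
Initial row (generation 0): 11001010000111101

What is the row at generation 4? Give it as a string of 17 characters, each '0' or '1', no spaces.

Answer: 00001010011101000

Derivation:
Gen 0: 11001010000111101
Gen 1 (rule 75): 11010000111100100
Gen 2 (rule 105): 11100110100100001
Gen 3 (rule 158): 11011100111110011
Gen 4 (rule 149): 00001010011101000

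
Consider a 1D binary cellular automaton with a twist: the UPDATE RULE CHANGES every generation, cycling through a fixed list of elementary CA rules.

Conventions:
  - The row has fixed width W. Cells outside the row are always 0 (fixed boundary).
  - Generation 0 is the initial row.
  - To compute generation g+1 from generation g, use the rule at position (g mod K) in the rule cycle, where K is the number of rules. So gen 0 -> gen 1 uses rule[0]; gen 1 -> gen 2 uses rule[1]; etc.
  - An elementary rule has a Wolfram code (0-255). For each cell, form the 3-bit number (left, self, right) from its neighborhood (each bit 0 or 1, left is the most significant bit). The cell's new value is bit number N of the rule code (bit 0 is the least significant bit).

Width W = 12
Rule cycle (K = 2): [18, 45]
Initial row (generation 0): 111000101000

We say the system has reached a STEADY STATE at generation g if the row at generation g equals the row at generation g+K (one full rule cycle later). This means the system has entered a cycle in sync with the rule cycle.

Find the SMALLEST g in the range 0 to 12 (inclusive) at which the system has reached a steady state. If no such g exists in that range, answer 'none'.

Gen 0: 111000101000
Gen 1 (rule 18): 000101000100
Gen 2 (rule 45): 110111010101
Gen 3 (rule 18): 000000000000
Gen 4 (rule 45): 111111111111
Gen 5 (rule 18): 000000000000
Gen 6 (rule 45): 111111111111
Gen 7 (rule 18): 000000000000
Gen 8 (rule 45): 111111111111
Gen 9 (rule 18): 000000000000
Gen 10 (rule 45): 111111111111
Gen 11 (rule 18): 000000000000
Gen 12 (rule 45): 111111111111
Gen 13 (rule 18): 000000000000
Gen 14 (rule 45): 111111111111

Answer: 3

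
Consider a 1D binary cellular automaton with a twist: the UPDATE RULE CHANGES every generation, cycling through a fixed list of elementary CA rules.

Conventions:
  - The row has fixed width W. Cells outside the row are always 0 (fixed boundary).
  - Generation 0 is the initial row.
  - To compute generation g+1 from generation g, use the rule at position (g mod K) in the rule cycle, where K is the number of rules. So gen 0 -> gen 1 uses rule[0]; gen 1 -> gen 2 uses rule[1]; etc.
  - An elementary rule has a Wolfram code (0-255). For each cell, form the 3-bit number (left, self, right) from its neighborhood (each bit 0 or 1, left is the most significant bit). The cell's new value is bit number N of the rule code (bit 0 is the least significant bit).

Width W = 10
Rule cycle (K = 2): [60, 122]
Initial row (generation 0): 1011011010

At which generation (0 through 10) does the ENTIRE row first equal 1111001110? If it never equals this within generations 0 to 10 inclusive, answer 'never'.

Gen 0: 1011011010
Gen 1 (rule 60): 1110110111
Gen 2 (rule 122): 1011111101
Gen 3 (rule 60): 1110000011
Gen 4 (rule 122): 1011000111
Gen 5 (rule 60): 1110100100
Gen 6 (rule 122): 1011011010
Gen 7 (rule 60): 1110110111
Gen 8 (rule 122): 1011111101
Gen 9 (rule 60): 1110000011
Gen 10 (rule 122): 1011000111

Answer: never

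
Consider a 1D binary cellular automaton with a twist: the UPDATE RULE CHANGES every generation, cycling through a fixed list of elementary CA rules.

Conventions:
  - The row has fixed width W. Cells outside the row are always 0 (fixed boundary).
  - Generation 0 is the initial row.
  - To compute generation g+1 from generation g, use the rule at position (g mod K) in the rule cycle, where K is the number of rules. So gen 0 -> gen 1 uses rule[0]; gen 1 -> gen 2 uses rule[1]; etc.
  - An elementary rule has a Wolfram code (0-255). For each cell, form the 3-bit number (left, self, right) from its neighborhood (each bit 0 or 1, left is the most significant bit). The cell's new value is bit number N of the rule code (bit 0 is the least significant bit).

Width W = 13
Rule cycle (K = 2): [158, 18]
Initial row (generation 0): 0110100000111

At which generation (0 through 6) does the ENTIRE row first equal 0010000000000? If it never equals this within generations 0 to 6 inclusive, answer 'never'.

Answer: 6

Derivation:
Gen 0: 0110100000111
Gen 1 (rule 158): 1100110001110
Gen 2 (rule 18): 0011001010001
Gen 3 (rule 158): 0110111011011
Gen 4 (rule 18): 1000000000000
Gen 5 (rule 158): 1100000000000
Gen 6 (rule 18): 0010000000000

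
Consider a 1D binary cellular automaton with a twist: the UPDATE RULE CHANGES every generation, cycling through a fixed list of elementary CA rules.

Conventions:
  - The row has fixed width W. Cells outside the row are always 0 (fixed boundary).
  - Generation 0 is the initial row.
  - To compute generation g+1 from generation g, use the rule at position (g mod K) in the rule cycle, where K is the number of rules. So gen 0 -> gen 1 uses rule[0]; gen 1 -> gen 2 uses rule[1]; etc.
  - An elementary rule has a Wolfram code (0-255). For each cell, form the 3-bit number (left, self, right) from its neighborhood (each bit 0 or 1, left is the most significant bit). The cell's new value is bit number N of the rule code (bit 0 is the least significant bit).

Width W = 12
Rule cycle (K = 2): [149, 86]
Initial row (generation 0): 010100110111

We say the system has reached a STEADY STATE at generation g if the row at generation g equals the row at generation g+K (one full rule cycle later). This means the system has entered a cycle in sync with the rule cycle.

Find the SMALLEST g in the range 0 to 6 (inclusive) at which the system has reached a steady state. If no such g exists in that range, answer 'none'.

Answer: none

Derivation:
Gen 0: 010100110111
Gen 1 (rule 149): 010110000010
Gen 2 (rule 86): 110011000111
Gen 3 (rule 149): 001000110010
Gen 4 (rule 86): 011101011111
Gen 5 (rule 149): 001001001110
Gen 6 (rule 86): 011111110011
Gen 7 (rule 149): 001111101000
Gen 8 (rule 86): 010000101100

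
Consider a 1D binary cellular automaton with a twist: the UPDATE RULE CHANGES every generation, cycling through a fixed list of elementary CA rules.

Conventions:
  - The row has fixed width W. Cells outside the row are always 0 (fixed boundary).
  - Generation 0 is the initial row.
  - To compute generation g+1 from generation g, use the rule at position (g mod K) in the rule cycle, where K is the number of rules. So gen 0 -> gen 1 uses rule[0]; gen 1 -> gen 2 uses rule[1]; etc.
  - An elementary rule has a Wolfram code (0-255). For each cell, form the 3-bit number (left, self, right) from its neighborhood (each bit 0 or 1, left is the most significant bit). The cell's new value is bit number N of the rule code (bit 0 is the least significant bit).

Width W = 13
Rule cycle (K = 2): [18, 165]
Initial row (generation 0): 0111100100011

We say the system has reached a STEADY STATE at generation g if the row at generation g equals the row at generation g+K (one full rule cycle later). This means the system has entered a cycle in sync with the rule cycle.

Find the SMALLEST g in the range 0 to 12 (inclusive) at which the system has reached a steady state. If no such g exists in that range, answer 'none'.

Gen 0: 0111100100011
Gen 1 (rule 18): 1000011010100
Gen 2 (rule 165): 1011000111101
Gen 3 (rule 18): 0000101000000
Gen 4 (rule 165): 1110111011111
Gen 5 (rule 18): 0000000000000
Gen 6 (rule 165): 1111111111111
Gen 7 (rule 18): 0000000000000
Gen 8 (rule 165): 1111111111111
Gen 9 (rule 18): 0000000000000
Gen 10 (rule 165): 1111111111111
Gen 11 (rule 18): 0000000000000
Gen 12 (rule 165): 1111111111111
Gen 13 (rule 18): 0000000000000
Gen 14 (rule 165): 1111111111111

Answer: 5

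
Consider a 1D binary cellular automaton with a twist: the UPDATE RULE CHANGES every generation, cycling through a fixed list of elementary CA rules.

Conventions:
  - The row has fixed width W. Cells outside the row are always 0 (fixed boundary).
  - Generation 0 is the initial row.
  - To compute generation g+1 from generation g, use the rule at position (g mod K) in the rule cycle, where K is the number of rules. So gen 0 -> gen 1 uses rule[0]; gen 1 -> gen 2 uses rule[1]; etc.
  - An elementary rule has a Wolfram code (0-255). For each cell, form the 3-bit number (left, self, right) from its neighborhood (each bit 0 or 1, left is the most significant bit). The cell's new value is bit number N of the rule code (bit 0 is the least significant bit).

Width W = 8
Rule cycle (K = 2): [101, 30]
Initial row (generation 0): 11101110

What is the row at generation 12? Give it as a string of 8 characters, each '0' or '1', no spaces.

Answer: 01110011

Derivation:
Gen 0: 11101110
Gen 1 (rule 101): 00110010
Gen 2 (rule 30): 01101111
Gen 3 (rule 101): 00110001
Gen 4 (rule 30): 01101011
Gen 5 (rule 101): 00111101
Gen 6 (rule 30): 01100001
Gen 7 (rule 101): 00101101
Gen 8 (rule 30): 01101001
Gen 9 (rule 101): 00111001
Gen 10 (rule 30): 01100111
Gen 11 (rule 101): 00100001
Gen 12 (rule 30): 01110011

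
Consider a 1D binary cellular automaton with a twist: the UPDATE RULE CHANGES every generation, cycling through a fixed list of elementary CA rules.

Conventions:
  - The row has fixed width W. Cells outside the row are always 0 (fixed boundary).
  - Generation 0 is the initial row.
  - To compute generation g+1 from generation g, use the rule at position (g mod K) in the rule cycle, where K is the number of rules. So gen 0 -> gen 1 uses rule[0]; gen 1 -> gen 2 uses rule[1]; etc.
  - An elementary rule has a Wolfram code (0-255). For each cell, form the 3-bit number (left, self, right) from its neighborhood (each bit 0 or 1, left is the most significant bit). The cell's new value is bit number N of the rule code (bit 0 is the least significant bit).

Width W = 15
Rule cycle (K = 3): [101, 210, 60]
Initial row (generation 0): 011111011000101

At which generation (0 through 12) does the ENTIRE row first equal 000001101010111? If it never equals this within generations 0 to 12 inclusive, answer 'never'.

Answer: 1

Derivation:
Gen 0: 011111011000101
Gen 1 (rule 101): 000001101010111
Gen 2 (rule 210): 000010100000011
Gen 3 (rule 60): 000011110000010
Gen 4 (rule 101): 111000010111010
Gen 5 (rule 210): 011100100011001
Gen 6 (rule 60): 010010110010101
Gen 7 (rule 101): 010011010011111
Gen 8 (rule 210): 101101001101111
Gen 9 (rule 60): 111011101011000
Gen 10 (rule 101): 001100111101011
Gen 11 (rule 210): 010111011100001
Gen 12 (rule 60): 011100110010001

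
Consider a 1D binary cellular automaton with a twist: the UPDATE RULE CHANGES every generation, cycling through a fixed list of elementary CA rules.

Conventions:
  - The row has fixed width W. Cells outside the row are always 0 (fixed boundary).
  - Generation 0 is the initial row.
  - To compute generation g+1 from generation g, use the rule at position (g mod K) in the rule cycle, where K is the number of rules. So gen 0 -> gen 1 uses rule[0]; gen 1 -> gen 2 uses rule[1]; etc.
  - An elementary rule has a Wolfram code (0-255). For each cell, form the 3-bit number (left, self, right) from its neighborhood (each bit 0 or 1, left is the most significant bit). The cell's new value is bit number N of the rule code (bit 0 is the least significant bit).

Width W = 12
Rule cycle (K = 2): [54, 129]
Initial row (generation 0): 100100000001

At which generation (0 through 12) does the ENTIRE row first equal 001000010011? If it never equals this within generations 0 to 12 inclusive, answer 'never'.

Answer: 8

Derivation:
Gen 0: 100100000001
Gen 1 (rule 54): 111110000011
Gen 2 (rule 129): 011100111000
Gen 3 (rule 54): 100011000100
Gen 4 (rule 129): 001000010001
Gen 5 (rule 54): 011100111011
Gen 6 (rule 129): 001000010000
Gen 7 (rule 54): 011100111000
Gen 8 (rule 129): 001000010011
Gen 9 (rule 54): 011100111100
Gen 10 (rule 129): 001000011001
Gen 11 (rule 54): 011100100111
Gen 12 (rule 129): 001000000010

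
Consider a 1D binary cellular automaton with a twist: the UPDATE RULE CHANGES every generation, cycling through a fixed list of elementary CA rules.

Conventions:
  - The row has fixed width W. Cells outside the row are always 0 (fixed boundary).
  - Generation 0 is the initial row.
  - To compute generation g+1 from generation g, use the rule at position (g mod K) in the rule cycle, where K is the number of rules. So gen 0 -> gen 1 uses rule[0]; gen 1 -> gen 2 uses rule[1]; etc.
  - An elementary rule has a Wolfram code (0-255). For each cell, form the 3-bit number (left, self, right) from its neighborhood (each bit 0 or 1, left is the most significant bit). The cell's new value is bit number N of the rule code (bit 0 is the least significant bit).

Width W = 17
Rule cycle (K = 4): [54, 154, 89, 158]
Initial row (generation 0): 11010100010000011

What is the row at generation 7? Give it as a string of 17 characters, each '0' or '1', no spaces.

Answer: 10001000001011001

Derivation:
Gen 0: 11010100010000011
Gen 1 (rule 54): 00111110111000100
Gen 2 (rule 154): 01111100110101010
Gen 3 (rule 89): 01000110110000001
Gen 4 (rule 158): 11101100101000011
Gen 5 (rule 54): 00010011111100100
Gen 6 (rule 154): 00101111111011010
Gen 7 (rule 89): 10001000001011001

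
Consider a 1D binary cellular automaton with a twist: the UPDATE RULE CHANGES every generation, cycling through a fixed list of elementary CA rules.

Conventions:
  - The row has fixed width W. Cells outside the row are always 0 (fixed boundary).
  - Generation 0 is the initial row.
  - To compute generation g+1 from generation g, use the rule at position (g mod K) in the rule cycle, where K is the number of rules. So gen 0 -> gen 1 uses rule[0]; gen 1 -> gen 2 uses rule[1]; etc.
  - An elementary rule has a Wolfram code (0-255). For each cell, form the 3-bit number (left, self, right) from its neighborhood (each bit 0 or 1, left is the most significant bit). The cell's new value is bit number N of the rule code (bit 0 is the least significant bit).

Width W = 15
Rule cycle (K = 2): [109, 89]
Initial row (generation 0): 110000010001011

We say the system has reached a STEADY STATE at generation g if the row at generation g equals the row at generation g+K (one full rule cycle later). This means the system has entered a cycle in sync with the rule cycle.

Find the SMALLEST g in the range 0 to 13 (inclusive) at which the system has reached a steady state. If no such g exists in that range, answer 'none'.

Gen 0: 110000010001011
Gen 1 (rule 109): 110111010101111
Gen 2 (rule 89): 110101000001001
Gen 3 (rule 109): 111111011101001
Gen 4 (rule 89): 100001010100100
Gen 5 (rule 109): 101101111100101
Gen 6 (rule 89): 001101000110000
Gen 7 (rule 109): 101111010110111
Gen 8 (rule 89): 001001000110101
Gen 9 (rule 109): 101001010111111
Gen 10 (rule 89): 000100000100001
Gen 11 (rule 109): 110101110101101
Gen 12 (rule 89): 110001010001100
Gen 13 (rule 109): 110101110101101
Gen 14 (rule 89): 110001010001100
Gen 15 (rule 109): 110101110101101

Answer: 11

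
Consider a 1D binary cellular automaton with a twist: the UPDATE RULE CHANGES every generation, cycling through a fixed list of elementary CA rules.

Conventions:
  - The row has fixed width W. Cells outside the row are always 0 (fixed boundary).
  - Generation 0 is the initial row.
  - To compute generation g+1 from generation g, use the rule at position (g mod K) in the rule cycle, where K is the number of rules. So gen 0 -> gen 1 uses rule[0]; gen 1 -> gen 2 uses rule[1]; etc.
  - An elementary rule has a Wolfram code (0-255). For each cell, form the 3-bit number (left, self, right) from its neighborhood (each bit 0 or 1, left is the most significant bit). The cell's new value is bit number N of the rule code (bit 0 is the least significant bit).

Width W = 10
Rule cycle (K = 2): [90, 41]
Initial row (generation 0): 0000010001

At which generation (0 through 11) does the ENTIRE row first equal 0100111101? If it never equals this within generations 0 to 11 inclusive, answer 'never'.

Gen 0: 0000010001
Gen 1 (rule 90): 0000101010
Gen 2 (rule 41): 1110010100
Gen 3 (rule 90): 1011100010
Gen 4 (rule 41): 0110001000
Gen 5 (rule 90): 1111010100
Gen 6 (rule 41): 1000101001
Gen 7 (rule 90): 0101000110
Gen 8 (rule 41): 0010010100
Gen 9 (rule 90): 0101100010
Gen 10 (rule 41): 0011001000
Gen 11 (rule 90): 0111110100

Answer: never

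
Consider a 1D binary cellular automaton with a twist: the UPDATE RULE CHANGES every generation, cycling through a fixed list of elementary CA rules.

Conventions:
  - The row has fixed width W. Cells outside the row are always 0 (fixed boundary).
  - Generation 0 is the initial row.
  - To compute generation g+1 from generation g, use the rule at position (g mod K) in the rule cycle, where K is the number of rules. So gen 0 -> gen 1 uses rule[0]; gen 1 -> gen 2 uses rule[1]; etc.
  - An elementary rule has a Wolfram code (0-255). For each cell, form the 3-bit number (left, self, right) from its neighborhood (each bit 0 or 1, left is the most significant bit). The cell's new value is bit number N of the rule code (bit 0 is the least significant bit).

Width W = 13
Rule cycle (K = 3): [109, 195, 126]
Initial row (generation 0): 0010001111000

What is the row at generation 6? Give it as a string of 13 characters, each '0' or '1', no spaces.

Gen 0: 0010001111000
Gen 1 (rule 109): 1010101001011
Gen 2 (rule 195): 0000000010001
Gen 3 (rule 126): 0000000111011
Gen 4 (rule 109): 1111110101111
Gen 5 (rule 195): 0111110000111
Gen 6 (rule 126): 1100011001101

Answer: 1100011001101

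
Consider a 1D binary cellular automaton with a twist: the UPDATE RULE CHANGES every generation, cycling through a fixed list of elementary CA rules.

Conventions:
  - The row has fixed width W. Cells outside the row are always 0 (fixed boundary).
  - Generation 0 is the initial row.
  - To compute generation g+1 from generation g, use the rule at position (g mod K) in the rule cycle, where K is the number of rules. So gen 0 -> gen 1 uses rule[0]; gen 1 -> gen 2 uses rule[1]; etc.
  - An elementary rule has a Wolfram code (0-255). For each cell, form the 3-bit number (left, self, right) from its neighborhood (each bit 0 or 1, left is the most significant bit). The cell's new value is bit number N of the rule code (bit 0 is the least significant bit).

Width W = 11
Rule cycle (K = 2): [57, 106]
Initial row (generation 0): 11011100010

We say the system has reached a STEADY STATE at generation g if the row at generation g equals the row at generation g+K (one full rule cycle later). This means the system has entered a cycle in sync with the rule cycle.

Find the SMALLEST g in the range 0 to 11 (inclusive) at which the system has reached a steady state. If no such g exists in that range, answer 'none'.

Gen 0: 11011100010
Gen 1 (rule 57): 10110011001
Gen 2 (rule 106): 01110111010
Gen 3 (rule 57): 01001100101
Gen 4 (rule 106): 10011101010
Gen 5 (rule 57): 01010010101
Gen 6 (rule 106): 10100101010
Gen 7 (rule 57): 01010010101
Gen 8 (rule 106): 10100101010
Gen 9 (rule 57): 01010010101
Gen 10 (rule 106): 10100101010
Gen 11 (rule 57): 01010010101
Gen 12 (rule 106): 10100101010
Gen 13 (rule 57): 01010010101

Answer: 5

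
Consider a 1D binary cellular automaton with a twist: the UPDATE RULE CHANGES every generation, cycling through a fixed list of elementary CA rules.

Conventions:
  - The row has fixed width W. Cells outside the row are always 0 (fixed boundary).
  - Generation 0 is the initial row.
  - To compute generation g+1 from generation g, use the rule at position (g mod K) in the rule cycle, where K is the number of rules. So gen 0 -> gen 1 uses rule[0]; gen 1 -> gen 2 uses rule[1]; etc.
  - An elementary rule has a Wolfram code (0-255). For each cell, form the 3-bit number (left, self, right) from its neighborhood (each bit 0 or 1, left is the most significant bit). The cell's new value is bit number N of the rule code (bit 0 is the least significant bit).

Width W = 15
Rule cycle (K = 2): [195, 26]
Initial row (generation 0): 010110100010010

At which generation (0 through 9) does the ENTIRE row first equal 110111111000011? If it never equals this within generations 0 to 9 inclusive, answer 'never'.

Gen 0: 010110100010010
Gen 1 (rule 195): 100010001100100
Gen 2 (rule 26): 010101011011010
Gen 3 (rule 195): 100000001001000
Gen 4 (rule 26): 010000010110100
Gen 5 (rule 195): 100111100010001
Gen 6 (rule 26): 011100010101010
Gen 7 (rule 195): 101101100000000
Gen 8 (rule 26): 001001010000000
Gen 9 (rule 195): 110010000111111

Answer: never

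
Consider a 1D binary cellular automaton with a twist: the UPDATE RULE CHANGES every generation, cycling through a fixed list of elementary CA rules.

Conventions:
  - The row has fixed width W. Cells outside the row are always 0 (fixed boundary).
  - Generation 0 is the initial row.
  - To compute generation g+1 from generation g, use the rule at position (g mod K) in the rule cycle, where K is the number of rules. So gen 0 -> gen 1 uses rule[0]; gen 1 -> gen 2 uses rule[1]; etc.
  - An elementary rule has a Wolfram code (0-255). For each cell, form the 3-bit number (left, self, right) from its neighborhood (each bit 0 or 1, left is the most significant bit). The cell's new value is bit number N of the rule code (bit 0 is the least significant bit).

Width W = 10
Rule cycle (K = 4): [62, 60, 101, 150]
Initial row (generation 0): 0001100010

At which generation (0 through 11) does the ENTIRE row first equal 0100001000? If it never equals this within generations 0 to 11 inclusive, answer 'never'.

Answer: never

Derivation:
Gen 0: 0001100010
Gen 1 (rule 62): 0011010111
Gen 2 (rule 60): 0010111100
Gen 3 (rule 101): 1011000101
Gen 4 (rule 150): 1000101101
Gen 5 (rule 62): 1101111011
Gen 6 (rule 60): 1011000110
Gen 7 (rule 101): 1101010010
Gen 8 (rule 150): 0001011111
Gen 9 (rule 62): 0011110000
Gen 10 (rule 60): 0010001000
Gen 11 (rule 101): 1010101011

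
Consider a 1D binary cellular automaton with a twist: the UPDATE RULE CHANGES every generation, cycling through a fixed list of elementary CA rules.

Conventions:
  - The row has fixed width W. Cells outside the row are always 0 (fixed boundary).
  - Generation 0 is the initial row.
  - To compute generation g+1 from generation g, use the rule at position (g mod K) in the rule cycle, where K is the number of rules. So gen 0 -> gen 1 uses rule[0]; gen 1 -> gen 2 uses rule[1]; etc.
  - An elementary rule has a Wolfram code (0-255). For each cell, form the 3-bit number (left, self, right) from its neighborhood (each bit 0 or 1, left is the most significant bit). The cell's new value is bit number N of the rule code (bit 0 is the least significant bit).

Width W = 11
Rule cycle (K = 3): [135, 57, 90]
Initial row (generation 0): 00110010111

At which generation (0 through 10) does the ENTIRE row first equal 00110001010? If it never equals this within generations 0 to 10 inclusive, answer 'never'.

Answer: never

Derivation:
Gen 0: 00110010111
Gen 1 (rule 135): 11000110010
Gen 2 (rule 57): 10110101001
Gen 3 (rule 90): 00110000110
Gen 4 (rule 135): 11000111000
Gen 5 (rule 57): 10110100111
Gen 6 (rule 90): 00110011101
Gen 7 (rule 135): 11000101001
Gen 8 (rule 57): 10110010100
Gen 9 (rule 90): 00111100010
Gen 10 (rule 135): 11011001110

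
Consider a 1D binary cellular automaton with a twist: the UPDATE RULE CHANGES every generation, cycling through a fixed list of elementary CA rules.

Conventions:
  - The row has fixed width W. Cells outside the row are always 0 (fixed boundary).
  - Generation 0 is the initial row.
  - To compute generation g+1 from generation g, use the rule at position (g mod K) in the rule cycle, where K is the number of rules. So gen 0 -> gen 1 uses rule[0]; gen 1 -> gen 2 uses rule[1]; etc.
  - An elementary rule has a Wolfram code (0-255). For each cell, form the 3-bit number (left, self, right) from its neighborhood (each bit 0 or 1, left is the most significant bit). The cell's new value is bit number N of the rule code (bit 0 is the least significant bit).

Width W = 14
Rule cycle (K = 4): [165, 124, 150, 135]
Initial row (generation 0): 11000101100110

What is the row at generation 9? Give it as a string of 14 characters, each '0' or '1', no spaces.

Gen 0: 11000101100110
Gen 1 (rule 165): 00010110000000
Gen 2 (rule 124): 00011111000000
Gen 3 (rule 150): 00101110100000
Gen 4 (rule 135): 11100100101111
Gen 5 (rule 165): 01000100110110
Gen 6 (rule 124): 01100110111111
Gen 7 (rule 150): 10011000011110
Gen 8 (rule 135): 10100011101100
Gen 9 (rule 165): 11101001010001

Answer: 11101001010001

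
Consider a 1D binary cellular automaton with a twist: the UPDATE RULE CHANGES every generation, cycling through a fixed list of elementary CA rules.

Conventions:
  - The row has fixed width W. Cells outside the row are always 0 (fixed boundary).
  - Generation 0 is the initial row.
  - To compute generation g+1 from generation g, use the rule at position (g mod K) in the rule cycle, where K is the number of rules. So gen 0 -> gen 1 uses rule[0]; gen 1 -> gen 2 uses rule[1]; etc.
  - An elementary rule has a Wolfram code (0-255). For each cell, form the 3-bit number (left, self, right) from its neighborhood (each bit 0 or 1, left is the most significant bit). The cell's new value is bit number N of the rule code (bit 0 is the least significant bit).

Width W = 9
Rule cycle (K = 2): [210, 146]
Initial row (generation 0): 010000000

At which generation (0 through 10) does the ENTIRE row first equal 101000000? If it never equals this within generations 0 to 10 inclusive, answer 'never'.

Answer: 1

Derivation:
Gen 0: 010000000
Gen 1 (rule 210): 101000000
Gen 2 (rule 146): 000100000
Gen 3 (rule 210): 001010000
Gen 4 (rule 146): 010001000
Gen 5 (rule 210): 101010100
Gen 6 (rule 146): 000000010
Gen 7 (rule 210): 000000101
Gen 8 (rule 146): 000001000
Gen 9 (rule 210): 000010100
Gen 10 (rule 146): 000100010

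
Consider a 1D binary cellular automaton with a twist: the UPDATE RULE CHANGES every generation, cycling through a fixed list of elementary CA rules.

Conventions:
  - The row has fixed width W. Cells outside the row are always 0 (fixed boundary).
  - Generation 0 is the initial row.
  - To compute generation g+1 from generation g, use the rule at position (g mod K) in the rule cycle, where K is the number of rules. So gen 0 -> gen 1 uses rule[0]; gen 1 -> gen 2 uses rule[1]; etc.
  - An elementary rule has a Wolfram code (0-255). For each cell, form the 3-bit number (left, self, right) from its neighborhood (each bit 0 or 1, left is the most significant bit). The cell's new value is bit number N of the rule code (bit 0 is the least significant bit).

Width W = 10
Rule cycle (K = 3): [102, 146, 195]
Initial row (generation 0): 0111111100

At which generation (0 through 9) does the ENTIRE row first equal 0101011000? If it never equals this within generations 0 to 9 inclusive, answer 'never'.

Answer: 8

Derivation:
Gen 0: 0111111100
Gen 1 (rule 102): 1000000100
Gen 2 (rule 146): 0100001010
Gen 3 (rule 195): 1001110000
Gen 4 (rule 102): 1010010000
Gen 5 (rule 146): 0001101000
Gen 6 (rule 195): 1110100011
Gen 7 (rule 102): 0011100101
Gen 8 (rule 146): 0101011000
Gen 9 (rule 195): 1000001011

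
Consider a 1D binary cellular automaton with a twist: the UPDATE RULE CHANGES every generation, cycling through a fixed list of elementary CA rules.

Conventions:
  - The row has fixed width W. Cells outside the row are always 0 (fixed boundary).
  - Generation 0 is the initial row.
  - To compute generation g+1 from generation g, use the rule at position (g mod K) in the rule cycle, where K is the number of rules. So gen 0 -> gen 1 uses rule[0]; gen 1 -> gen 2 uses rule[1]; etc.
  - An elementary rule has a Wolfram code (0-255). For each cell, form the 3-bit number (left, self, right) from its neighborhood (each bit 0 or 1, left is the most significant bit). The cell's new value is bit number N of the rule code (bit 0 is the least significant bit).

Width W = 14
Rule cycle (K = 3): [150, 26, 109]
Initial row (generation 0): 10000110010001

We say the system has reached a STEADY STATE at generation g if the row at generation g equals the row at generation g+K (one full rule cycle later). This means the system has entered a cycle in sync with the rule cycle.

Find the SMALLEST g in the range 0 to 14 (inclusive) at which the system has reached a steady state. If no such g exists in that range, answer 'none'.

Gen 0: 10000110010001
Gen 1 (rule 150): 11001001111011
Gen 2 (rule 26): 10110111000010
Gen 3 (rule 109): 11111101011010
Gen 4 (rule 150): 01111001000011
Gen 5 (rule 26): 11000110100110
Gen 6 (rule 109): 11010111100110
Gen 7 (rule 150): 00010011011001
Gen 8 (rule 26): 00101110010110
Gen 9 (rule 109): 10111010011110
Gen 10 (rule 150): 10010011101101
Gen 11 (rule 26): 01101110001000
Gen 12 (rule 109): 01111010101011
Gen 13 (rule 150): 10110010101000
Gen 14 (rule 26): 00101100000100
Gen 15 (rule 109): 10111101110101
Gen 16 (rule 150): 10011000100101
Gen 17 (rule 26): 01110101011000

Answer: none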